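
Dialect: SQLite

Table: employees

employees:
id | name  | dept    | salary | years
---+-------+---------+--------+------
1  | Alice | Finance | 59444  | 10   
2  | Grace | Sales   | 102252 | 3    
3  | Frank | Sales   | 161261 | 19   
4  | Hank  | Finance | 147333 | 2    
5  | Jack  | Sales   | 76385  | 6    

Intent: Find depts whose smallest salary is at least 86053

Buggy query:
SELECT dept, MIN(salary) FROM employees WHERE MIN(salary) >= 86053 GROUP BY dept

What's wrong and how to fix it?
Bug: MIN() in WHERE is a misuse of aggregate

Fix: Replace WHERE with HAVING after the GROUP BY

Corrected query:
SELECT dept, MIN(salary) FROM employees GROUP BY dept HAVING MIN(salary) >= 86053

Result:
(no rows)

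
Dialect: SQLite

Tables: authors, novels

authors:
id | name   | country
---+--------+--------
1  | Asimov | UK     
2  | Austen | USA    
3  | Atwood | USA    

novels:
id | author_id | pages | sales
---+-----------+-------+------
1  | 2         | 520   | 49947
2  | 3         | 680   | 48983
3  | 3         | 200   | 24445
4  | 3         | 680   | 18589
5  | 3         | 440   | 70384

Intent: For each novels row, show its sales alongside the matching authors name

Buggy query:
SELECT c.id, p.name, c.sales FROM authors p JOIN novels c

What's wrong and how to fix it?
Bug: JOIN with no ON clause produces a cartesian product; every novels row pairs with every authors row

Fix: Add ON c.author_id = p.id to the JOIN

Corrected query:
SELECT c.id, p.name, c.sales FROM authors p JOIN novels c ON c.author_id = p.id

Result:
id | name   | sales
---+--------+------
1  | Austen | 49947
2  | Atwood | 48983
3  | Atwood | 24445
4  | Atwood | 18589
5  | Atwood | 70384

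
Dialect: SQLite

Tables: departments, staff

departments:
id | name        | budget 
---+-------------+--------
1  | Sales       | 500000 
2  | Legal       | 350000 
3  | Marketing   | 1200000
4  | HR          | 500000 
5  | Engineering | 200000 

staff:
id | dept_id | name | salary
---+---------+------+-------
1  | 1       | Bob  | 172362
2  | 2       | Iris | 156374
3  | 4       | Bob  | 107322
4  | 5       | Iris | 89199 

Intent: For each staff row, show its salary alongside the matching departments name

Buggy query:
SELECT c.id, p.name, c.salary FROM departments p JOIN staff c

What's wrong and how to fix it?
Bug: JOIN with no ON clause produces a cartesian product; every staff row pairs with every departments row

Fix: Add ON c.dept_id = p.id to the JOIN

Corrected query:
SELECT c.id, p.name, c.salary FROM departments p JOIN staff c ON c.dept_id = p.id

Result:
id | name        | salary
---+-------------+-------
1  | Sales       | 172362
2  | Legal       | 156374
3  | HR          | 107322
4  | Engineering | 89199 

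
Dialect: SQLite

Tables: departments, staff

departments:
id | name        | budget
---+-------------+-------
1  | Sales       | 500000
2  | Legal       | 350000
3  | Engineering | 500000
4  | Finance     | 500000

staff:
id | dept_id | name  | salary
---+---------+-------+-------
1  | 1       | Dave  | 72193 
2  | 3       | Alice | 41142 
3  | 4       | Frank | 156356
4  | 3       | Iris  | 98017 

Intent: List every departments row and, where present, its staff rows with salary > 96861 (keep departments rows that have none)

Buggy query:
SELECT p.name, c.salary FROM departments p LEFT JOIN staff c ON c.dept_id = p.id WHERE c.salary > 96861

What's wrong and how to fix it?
Bug: Filtering c.salary in WHERE discards the NULL rows produced by LEFT JOIN, turning it into an inner join

Fix: Put 'c.salary > 96861' in the JOIN's ON clause instead of WHERE

Corrected query:
SELECT p.name, c.salary FROM departments p LEFT JOIN staff c ON c.dept_id = p.id AND c.salary > 96861

Result:
name        | salary
------------+-------
Sales       | NULL  
Legal       | NULL  
Engineering | 98017 
Finance     | 156356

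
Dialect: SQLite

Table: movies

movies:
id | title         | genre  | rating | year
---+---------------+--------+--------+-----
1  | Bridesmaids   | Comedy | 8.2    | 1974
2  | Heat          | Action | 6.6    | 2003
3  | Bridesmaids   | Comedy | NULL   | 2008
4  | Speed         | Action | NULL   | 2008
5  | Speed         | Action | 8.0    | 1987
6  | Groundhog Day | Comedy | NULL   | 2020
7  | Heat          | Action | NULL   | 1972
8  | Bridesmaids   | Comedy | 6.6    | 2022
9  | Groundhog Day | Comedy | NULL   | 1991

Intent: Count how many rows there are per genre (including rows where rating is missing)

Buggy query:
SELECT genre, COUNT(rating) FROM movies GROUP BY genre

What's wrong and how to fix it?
Bug: COUNT(rating) skips NULLs, so groups with missing rating are undercounted

Fix: Replace COUNT(rating) with COUNT(*)

Corrected query:
SELECT genre, COUNT(*) FROM movies GROUP BY genre

Result:
genre  | COUNT(*)
-------+---------
Action | 4       
Comedy | 5       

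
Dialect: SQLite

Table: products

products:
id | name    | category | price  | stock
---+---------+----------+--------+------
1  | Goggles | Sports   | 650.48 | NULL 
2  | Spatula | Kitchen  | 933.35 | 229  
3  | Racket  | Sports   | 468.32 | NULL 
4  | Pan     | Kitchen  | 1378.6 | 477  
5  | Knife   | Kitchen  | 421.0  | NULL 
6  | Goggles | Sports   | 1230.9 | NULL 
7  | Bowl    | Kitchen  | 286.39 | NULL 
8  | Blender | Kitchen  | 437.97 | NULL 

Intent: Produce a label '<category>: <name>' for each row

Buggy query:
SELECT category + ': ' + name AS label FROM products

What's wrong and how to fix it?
Bug: SQLite uses || for string concatenation; + coerces text to numbers (yielding 0)

Fix: Replace + with || to concatenate text

Corrected query:
SELECT category || ': ' || name AS label FROM products

Result:
label           
----------------
Sports: Goggles 
Kitchen: Spatula
Sports: Racket  
Kitchen: Pan    
Kitchen: Knife  
Sports: Goggles 
Kitchen: Bowl   
Kitchen: Blender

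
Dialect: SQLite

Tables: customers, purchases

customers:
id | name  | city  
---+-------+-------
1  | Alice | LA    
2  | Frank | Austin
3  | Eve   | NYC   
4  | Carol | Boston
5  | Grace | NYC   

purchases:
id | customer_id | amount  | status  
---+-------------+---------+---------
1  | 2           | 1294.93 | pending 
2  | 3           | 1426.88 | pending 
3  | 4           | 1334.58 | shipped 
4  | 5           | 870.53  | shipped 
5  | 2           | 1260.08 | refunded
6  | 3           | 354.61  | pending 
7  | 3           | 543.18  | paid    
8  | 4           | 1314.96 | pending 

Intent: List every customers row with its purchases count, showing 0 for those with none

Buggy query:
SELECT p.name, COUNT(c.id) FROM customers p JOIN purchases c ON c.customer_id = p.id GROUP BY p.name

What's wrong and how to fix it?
Bug: An inner join excludes parents with zero children

Fix: Switch to LEFT JOIN to retain unmatched parent rows

Corrected query:
SELECT p.name, COUNT(c.id) FROM customers p LEFT JOIN purchases c ON c.customer_id = p.id GROUP BY p.name

Result:
name  | COUNT(c.id)
------+------------
Alice | 0          
Carol | 2          
Eve   | 3          
Frank | 2          
Grace | 1          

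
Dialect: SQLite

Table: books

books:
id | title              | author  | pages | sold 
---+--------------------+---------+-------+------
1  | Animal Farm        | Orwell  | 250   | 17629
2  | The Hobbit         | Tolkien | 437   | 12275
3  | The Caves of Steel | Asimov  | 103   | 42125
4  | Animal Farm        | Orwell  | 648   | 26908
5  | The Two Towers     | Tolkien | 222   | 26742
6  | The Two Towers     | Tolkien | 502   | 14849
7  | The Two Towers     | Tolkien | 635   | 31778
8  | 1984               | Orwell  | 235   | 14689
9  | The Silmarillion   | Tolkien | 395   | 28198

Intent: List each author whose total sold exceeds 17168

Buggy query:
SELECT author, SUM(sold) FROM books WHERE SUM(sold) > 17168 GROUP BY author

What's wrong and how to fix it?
Bug: WHERE runs before GROUP BY, so aggregates aren't available there

Fix: Move the aggregate condition to a HAVING clause

Corrected query:
SELECT author, SUM(sold) FROM books GROUP BY author HAVING SUM(sold) > 17168

Result:
author  | SUM(sold)
--------+----------
Asimov  | 42125    
Orwell  | 59226    
Tolkien | 113842   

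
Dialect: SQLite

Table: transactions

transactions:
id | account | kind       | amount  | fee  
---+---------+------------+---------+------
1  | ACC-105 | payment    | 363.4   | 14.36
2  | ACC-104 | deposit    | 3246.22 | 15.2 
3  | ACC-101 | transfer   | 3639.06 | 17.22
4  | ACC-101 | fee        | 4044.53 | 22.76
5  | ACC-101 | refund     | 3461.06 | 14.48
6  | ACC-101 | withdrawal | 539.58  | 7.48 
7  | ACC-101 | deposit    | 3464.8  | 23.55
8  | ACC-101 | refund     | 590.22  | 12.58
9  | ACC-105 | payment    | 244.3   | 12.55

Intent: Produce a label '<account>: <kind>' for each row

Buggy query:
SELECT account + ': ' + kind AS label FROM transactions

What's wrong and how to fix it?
Bug: '+' is numeric addition; on text columns SQLite converts them to 0 instead of concatenating

Fix: Use the || operator for string concatenation

Corrected query:
SELECT account || ': ' || kind AS label FROM transactions

Result:
label              
-------------------
ACC-105: payment   
ACC-104: deposit   
ACC-101: transfer  
ACC-101: fee       
ACC-101: refund    
ACC-101: withdrawal
ACC-101: deposit   
ACC-101: refund    
ACC-105: payment   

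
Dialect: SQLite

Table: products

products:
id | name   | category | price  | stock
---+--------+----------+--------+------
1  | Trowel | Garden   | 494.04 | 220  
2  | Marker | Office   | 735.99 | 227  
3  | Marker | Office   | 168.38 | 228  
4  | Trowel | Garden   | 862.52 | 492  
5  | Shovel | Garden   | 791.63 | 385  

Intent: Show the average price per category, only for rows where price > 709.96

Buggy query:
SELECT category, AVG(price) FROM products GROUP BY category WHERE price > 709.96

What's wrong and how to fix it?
Bug: WHERE cannot follow GROUP BY

Fix: Place WHERE between FROM and GROUP BY

Corrected query:
SELECT category, AVG(price) FROM products WHERE price > 709.96 GROUP BY category

Result:
category | AVG(price)
---------+-----------
Garden   | 827.075   
Office   | 735.99    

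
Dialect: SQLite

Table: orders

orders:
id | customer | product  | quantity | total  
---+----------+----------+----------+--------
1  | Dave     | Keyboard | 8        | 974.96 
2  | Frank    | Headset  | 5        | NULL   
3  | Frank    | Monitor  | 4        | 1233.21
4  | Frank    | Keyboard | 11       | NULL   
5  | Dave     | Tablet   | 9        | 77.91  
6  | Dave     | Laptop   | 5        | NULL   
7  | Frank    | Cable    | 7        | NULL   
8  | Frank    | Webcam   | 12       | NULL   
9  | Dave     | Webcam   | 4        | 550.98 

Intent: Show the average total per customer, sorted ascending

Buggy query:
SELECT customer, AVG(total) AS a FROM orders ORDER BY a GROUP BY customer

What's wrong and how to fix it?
Bug: GROUP BY must precede ORDER BY

Fix: Reorder: SELECT … FROM … GROUP BY … ORDER BY …

Corrected query:
SELECT customer, AVG(total) AS a FROM orders GROUP BY customer ORDER BY a

Result:
customer | a         
---------+-----------
Dave     | 534.616667
Frank    | 1233.21   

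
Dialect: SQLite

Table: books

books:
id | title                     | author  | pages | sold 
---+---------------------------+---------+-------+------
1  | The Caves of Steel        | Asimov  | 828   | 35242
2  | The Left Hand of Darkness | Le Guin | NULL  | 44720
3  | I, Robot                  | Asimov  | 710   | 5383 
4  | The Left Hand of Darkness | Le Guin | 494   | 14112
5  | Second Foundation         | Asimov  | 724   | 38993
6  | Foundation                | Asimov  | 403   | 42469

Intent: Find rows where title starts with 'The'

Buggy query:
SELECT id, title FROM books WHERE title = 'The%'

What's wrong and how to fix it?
Bug: Wildcards only work with LIKE; '=' treats '%' as a literal character

Fix: Replace '=' with LIKE so 'The%' is treated as a pattern

Corrected query:
SELECT id, title FROM books WHERE title LIKE 'The%'

Result:
id | title                    
---+--------------------------
1  | The Caves of Steel       
2  | The Left Hand of Darkness
4  | The Left Hand of Darkness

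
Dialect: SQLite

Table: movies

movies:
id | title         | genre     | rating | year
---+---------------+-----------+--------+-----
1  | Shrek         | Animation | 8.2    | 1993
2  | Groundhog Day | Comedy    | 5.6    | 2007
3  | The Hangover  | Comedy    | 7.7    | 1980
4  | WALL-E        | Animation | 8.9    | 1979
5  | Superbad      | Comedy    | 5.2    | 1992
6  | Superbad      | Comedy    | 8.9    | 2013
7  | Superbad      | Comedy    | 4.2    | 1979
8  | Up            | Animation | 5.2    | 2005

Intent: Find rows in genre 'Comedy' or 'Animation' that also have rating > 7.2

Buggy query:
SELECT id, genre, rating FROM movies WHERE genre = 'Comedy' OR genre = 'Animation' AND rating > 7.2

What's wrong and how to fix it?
Bug: AND binds tighter than OR, so this parses as genre = 'Comedy' OR (genre = 'Animation' AND rating > 7.2)

Fix: Group the OR with parentheses (or use IN), then AND the threshold

Corrected query:
SELECT id, genre, rating FROM movies WHERE (genre = 'Comedy' OR genre = 'Animation') AND rating > 7.2

Result:
id | genre     | rating
---+-----------+-------
1  | Animation | 8.2   
3  | Comedy    | 7.7   
4  | Animation | 8.9   
6  | Comedy    | 8.9   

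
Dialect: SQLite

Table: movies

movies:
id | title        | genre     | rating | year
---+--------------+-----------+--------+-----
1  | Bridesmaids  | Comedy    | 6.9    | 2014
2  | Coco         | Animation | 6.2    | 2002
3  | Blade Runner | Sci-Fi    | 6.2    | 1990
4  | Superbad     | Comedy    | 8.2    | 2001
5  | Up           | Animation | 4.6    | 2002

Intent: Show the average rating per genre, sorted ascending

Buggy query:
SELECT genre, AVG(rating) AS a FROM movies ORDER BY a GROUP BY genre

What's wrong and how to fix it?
Bug: GROUP BY must precede ORDER BY

Fix: Move ORDER BY to the end, after GROUP BY

Corrected query:
SELECT genre, AVG(rating) AS a FROM movies GROUP BY genre ORDER BY a

Result:
genre     | a   
----------+-----
Animation | 5.4 
Sci-Fi    | 6.2 
Comedy    | 7.55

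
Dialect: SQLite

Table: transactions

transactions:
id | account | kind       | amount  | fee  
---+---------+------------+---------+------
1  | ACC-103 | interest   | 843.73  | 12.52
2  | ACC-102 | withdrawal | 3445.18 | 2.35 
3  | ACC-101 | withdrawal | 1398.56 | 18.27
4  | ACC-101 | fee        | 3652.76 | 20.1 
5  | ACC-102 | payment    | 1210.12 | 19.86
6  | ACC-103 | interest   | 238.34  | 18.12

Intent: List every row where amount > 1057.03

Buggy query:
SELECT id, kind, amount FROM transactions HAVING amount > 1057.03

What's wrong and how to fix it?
Bug: HAVING filters the output of aggregation, but this query has no GROUP BY and no aggregate functions, so SQLite rejects it (HAVING clause on a non-aggregate query); the condition here is per row

Fix: Use WHERE for row-level filtering

Corrected query:
SELECT id, kind, amount FROM transactions WHERE amount > 1057.03

Result:
id | kind       | amount 
---+------------+--------
2  | withdrawal | 3445.18
3  | withdrawal | 1398.56
4  | fee        | 3652.76
5  | payment    | 1210.12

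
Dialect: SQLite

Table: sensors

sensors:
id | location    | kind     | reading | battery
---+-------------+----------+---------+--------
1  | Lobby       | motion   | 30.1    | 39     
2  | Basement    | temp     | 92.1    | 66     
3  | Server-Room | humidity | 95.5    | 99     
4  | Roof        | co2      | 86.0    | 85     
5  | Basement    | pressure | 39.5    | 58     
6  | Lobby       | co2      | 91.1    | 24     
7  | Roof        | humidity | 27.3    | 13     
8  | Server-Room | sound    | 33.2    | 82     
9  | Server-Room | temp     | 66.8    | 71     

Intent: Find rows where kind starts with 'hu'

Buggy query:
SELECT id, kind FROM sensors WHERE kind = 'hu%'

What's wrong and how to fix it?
Bug: Wildcards only work with LIKE; '=' treats '%' as a literal character

Fix: Replace '=' with LIKE so 'hu%' is treated as a pattern

Corrected query:
SELECT id, kind FROM sensors WHERE kind LIKE 'hu%'

Result:
id | kind    
---+---------
3  | humidity
7  | humidity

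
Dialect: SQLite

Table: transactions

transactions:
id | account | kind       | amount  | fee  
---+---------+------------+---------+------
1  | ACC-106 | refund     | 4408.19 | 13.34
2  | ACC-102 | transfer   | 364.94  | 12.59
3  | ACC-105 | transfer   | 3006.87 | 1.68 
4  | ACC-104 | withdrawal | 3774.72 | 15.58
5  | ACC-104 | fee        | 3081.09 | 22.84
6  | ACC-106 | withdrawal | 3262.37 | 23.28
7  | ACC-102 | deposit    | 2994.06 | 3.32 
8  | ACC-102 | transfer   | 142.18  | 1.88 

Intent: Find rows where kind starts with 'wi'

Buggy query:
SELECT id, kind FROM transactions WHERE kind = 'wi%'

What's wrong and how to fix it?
Bug: Wildcards only work with LIKE; '=' treats '%' as a literal character

Fix: Use LIKE for wildcard pattern matching

Corrected query:
SELECT id, kind FROM transactions WHERE kind LIKE 'wi%'

Result:
id | kind      
---+-----------
4  | withdrawal
6  | withdrawal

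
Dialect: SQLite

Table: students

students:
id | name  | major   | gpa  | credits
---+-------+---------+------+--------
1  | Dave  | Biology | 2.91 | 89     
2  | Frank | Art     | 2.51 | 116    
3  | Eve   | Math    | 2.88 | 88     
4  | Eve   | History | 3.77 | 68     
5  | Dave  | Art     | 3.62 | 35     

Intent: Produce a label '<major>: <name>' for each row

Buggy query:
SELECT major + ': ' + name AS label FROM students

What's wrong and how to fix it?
Bug: SQLite uses || for string concatenation; + coerces text to numbers (yielding 0)

Fix: Replace + with || to concatenate text

Corrected query:
SELECT major || ': ' || name AS label FROM students

Result:
label        
-------------
Biology: Dave
Art: Frank   
Math: Eve    
History: Eve 
Art: Dave    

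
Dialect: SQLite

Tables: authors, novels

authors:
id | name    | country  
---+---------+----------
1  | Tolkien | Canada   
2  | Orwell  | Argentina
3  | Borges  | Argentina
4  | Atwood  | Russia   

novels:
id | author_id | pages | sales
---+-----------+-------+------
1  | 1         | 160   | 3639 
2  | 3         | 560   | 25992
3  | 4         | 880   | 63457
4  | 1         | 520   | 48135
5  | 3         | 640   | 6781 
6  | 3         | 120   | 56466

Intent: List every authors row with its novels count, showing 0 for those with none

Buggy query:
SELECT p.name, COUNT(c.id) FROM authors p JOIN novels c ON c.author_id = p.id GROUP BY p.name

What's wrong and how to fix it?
Bug: An inner join excludes parents with zero children

Fix: Use LEFT JOIN so parents without children still appear (COUNT(c.id) gives 0)

Corrected query:
SELECT p.name, COUNT(c.id) FROM authors p LEFT JOIN novels c ON c.author_id = p.id GROUP BY p.name

Result:
name    | COUNT(c.id)
--------+------------
Atwood  | 1          
Borges  | 3          
Orwell  | 0          
Tolkien | 2          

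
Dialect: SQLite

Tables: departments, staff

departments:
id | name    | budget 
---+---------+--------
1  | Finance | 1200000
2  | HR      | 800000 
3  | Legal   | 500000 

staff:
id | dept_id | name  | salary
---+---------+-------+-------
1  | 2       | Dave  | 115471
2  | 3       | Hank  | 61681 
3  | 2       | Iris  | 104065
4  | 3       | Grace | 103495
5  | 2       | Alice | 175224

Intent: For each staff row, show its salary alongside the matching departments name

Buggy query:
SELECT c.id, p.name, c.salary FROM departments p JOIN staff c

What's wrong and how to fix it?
Bug: Missing join condition: each staff row is matched to all departments rows instead of just its own

Fix: Add ON c.dept_id = p.id to the JOIN

Corrected query:
SELECT c.id, p.name, c.salary FROM departments p JOIN staff c ON c.dept_id = p.id

Result:
id | name  | salary
---+-------+-------
1  | HR    | 115471
2  | Legal | 61681 
3  | HR    | 104065
4  | Legal | 103495
5  | HR    | 175224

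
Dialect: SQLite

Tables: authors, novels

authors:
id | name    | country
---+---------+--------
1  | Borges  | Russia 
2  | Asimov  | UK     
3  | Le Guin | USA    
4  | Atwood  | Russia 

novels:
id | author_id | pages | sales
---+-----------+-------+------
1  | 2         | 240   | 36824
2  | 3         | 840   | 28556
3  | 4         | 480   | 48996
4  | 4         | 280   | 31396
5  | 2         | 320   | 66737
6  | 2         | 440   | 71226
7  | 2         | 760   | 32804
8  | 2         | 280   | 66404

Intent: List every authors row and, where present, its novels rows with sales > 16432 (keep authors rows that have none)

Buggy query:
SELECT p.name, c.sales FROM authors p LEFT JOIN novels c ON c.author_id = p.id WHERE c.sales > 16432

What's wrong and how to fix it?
Bug: A WHERE condition on the right-hand table after LEFT JOIN drops unmatched parents

Fix: Put 'c.sales > 16432' in the JOIN's ON clause instead of WHERE

Corrected query:
SELECT p.name, c.sales FROM authors p LEFT JOIN novels c ON c.author_id = p.id AND c.sales > 16432

Result:
name    | sales
--------+------
Borges  | NULL 
Asimov  | 32804
Asimov  | 36824
Asimov  | 66404
Asimov  | 66737
Asimov  | 71226
Le Guin | 28556
Atwood  | 31396
Atwood  | 48996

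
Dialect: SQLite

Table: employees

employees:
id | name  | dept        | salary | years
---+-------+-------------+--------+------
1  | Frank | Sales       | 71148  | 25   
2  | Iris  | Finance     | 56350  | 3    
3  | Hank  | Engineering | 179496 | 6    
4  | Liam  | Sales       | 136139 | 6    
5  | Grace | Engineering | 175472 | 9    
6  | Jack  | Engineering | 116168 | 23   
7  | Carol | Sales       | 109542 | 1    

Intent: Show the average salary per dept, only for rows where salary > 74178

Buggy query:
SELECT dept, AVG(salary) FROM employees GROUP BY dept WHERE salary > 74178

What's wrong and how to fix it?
Bug: WHERE cannot follow GROUP BY

Fix: Place WHERE between FROM and GROUP BY

Corrected query:
SELECT dept, AVG(salary) FROM employees WHERE salary > 74178 GROUP BY dept

Result:
dept        | AVG(salary)  
------------+--------------
Engineering | 157045.333333
Sales       | 122840.5     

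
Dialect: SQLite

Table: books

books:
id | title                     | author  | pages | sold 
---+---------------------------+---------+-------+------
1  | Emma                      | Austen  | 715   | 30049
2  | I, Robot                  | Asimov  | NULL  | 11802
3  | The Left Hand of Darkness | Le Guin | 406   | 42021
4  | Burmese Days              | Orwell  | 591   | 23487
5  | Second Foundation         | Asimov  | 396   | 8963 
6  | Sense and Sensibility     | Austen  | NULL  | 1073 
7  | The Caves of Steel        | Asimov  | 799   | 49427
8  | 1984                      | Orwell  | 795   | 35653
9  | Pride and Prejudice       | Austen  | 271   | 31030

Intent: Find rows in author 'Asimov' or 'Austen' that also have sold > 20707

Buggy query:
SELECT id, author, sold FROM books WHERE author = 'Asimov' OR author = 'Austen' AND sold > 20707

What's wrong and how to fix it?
Bug: AND binds tighter than OR, so this parses as author = 'Asimov' OR (author = 'Austen' AND sold > 20707)

Fix: Group the OR with parentheses (or use IN), then AND the threshold

Corrected query:
SELECT id, author, sold FROM books WHERE (author = 'Asimov' OR author = 'Austen') AND sold > 20707

Result:
id | author | sold 
---+--------+------
1  | Austen | 30049
7  | Asimov | 49427
9  | Austen | 31030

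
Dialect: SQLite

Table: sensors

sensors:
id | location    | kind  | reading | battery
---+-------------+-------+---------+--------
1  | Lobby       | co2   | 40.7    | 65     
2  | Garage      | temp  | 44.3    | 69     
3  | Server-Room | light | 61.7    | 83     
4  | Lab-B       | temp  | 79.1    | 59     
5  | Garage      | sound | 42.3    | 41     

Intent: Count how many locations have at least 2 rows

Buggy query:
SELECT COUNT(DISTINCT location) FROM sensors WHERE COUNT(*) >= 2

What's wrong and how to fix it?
Bug: WHERE filters individual rows, not groups, so a group-level COUNT is invalid there

Fix: Group first with HAVING COUNT(*) >= 2, then COUNT the resulting groups

Corrected query:
SELECT COUNT(*) FROM (SELECT location FROM sensors GROUP BY location HAVING COUNT(*) >= 2)

Result:
COUNT(*)
--------
1       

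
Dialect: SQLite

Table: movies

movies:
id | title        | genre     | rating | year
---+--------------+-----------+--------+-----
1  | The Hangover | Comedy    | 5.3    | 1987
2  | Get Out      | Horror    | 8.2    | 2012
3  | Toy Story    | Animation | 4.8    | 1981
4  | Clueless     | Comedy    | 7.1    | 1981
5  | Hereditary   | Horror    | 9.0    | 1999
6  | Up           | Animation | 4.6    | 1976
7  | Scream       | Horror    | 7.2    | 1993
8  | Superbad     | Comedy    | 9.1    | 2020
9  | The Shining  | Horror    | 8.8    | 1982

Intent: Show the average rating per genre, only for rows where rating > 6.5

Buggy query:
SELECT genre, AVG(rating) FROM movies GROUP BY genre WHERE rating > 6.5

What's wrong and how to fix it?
Bug: Row-level WHERE must come before GROUP BY in the clause order

Fix: Place WHERE between FROM and GROUP BY

Corrected query:
SELECT genre, AVG(rating) FROM movies WHERE rating > 6.5 GROUP BY genre

Result:
genre  | AVG(rating)
-------+------------
Comedy | 8.1        
Horror | 8.3        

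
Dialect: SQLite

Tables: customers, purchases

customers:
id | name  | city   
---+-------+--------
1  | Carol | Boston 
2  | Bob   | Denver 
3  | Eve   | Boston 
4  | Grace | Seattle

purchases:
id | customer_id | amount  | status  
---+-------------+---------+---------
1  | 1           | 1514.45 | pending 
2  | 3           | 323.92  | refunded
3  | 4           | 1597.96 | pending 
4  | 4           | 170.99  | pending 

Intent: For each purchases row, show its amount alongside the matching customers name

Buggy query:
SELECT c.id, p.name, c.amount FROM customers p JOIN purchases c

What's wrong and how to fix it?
Bug: JOIN with no ON clause produces a cartesian product; every purchases row pairs with every customers row

Fix: Add ON c.customer_id = p.id to the JOIN

Corrected query:
SELECT c.id, p.name, c.amount FROM customers p JOIN purchases c ON c.customer_id = p.id

Result:
id | name  | amount 
---+-------+--------
1  | Carol | 1514.45
2  | Eve   | 323.92 
3  | Grace | 1597.96
4  | Grace | 170.99 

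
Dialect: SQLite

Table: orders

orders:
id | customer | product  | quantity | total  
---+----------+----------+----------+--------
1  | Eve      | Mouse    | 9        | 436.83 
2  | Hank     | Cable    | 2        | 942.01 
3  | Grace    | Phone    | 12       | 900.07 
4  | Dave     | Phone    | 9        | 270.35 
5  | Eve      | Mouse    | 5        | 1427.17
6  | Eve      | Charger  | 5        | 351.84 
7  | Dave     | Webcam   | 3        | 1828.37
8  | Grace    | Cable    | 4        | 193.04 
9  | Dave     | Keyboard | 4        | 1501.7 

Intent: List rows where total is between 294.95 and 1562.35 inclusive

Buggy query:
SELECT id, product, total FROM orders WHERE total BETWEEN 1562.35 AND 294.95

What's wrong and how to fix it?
Bug: BETWEEN expects the lower bound first; with 1562.35 AND 294.95 the range is empty

Fix: Swap the bounds so the smaller value comes first

Corrected query:
SELECT id, product, total FROM orders WHERE total BETWEEN 294.95 AND 1562.35

Result:
id | product  | total  
---+----------+--------
1  | Mouse    | 436.83 
2  | Cable    | 942.01 
3  | Phone    | 900.07 
5  | Mouse    | 1427.17
6  | Charger  | 351.84 
9  | Keyboard | 1501.7 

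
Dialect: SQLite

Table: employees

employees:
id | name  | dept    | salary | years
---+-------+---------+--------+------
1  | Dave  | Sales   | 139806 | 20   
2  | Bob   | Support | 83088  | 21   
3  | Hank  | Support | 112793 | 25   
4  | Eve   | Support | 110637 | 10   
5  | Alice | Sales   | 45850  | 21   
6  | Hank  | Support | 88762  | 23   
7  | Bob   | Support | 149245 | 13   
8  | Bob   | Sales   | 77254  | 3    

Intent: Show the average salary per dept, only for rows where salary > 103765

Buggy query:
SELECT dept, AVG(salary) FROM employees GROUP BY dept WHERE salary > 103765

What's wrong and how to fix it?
Bug: WHERE cannot follow GROUP BY

Fix: Move the WHERE clause before GROUP BY

Corrected query:
SELECT dept, AVG(salary) FROM employees WHERE salary > 103765 GROUP BY dept

Result:
dept    | AVG(salary)
--------+------------
Sales   | 139806     
Support | 124225     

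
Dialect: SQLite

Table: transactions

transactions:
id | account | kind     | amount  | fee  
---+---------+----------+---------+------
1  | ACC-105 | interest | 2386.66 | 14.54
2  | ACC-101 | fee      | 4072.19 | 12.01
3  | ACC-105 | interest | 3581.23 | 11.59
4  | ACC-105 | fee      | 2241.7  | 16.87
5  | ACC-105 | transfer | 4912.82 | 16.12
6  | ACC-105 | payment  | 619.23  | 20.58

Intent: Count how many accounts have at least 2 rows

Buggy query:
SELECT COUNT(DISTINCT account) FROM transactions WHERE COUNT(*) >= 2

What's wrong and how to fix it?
Bug: COUNT(*) cannot appear in WHERE; the per-group count doesn't exist yet

Fix: Group first with HAVING COUNT(*) >= 2, then COUNT the resulting groups

Corrected query:
SELECT COUNT(*) FROM (SELECT account FROM transactions GROUP BY account HAVING COUNT(*) >= 2)

Result:
COUNT(*)
--------
1       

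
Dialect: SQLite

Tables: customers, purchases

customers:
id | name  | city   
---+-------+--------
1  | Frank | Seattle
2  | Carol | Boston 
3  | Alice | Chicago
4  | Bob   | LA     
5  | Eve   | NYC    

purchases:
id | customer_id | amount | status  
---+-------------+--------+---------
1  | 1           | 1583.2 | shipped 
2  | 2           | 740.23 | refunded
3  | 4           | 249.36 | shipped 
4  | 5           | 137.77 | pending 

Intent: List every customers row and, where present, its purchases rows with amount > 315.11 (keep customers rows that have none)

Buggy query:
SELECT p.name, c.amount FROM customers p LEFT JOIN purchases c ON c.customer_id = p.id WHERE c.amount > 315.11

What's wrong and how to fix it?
Bug: A WHERE condition on the right-hand table after LEFT JOIN drops unmatched parents

Fix: Put 'c.amount > 315.11' in the JOIN's ON clause instead of WHERE

Corrected query:
SELECT p.name, c.amount FROM customers p LEFT JOIN purchases c ON c.customer_id = p.id AND c.amount > 315.11

Result:
name  | amount
------+-------
Frank | 1583.2
Carol | 740.23
Alice | NULL  
Bob   | NULL  
Eve   | NULL  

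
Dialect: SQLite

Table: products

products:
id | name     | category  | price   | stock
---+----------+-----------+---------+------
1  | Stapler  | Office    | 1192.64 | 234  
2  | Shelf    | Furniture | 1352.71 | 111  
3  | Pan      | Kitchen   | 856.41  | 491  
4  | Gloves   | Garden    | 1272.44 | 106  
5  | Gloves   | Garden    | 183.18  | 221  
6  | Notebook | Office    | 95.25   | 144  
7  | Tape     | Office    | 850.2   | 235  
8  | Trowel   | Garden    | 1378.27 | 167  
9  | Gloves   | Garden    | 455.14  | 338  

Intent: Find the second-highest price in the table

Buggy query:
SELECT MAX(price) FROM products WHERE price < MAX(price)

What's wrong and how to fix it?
Bug: The inner MAX is an aggregate inside WHERE, which is not allowed

Fix: Put the inner MAX in a scalar subquery

Corrected query:
SELECT MAX(price) FROM products WHERE price < (SELECT MAX(price) FROM products)

Result:
MAX(price)
----------
1352.71   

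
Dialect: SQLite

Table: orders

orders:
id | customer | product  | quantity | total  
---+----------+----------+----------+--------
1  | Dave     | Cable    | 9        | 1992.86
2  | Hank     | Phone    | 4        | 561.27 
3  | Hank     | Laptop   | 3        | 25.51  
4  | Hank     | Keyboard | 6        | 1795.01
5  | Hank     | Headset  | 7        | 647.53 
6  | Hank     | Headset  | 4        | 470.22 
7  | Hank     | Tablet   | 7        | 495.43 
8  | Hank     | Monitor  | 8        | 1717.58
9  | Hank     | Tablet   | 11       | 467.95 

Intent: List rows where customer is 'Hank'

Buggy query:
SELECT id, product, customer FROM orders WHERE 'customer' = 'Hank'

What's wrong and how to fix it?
Bug: 'customer' in single quotes is a string literal, not the column; the comparison is literal-vs-literal and never true

Fix: Reference the column as customer without single quotes

Corrected query:
SELECT id, product, customer FROM orders WHERE customer = 'Hank'

Result:
id | product  | customer
---+----------+---------
2  | Phone    | Hank    
3  | Laptop   | Hank    
4  | Keyboard | Hank    
5  | Headset  | Hank    
6  | Headset  | Hank    
7  | Tablet   | Hank    
8  | Monitor  | Hank    
9  | Tablet   | Hank    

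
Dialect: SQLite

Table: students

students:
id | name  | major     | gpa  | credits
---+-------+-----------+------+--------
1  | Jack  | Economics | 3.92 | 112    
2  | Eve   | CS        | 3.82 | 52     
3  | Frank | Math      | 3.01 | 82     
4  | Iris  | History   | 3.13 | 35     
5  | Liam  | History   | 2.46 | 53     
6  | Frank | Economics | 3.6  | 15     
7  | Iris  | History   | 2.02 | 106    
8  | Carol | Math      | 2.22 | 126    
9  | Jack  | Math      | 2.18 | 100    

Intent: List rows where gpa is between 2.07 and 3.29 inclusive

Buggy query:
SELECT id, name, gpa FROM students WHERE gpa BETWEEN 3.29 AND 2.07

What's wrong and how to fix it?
Bug: BETWEEN expects the lower bound first; with 3.29 AND 2.07 the range is empty

Fix: Write BETWEEN 2.07 AND 3.29

Corrected query:
SELECT id, name, gpa FROM students WHERE gpa BETWEEN 2.07 AND 3.29

Result:
id | name  | gpa 
---+-------+-----
3  | Frank | 3.01
4  | Iris  | 3.13
5  | Liam  | 2.46
8  | Carol | 2.22
9  | Jack  | 2.18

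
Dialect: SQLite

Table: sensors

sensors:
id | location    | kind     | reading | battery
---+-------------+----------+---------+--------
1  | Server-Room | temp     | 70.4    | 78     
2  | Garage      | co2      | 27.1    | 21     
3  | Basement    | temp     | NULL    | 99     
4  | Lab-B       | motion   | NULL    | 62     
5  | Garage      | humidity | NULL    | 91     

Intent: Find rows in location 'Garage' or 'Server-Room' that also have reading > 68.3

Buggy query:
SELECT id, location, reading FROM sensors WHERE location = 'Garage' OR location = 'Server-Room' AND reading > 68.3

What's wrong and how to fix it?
Bug: AND binds tighter than OR, so this parses as location = 'Garage' OR (location = 'Server-Room' AND reading > 68.3)

Fix: Add parentheses around the OR so the AND applies to both alternatives

Corrected query:
SELECT id, location, reading FROM sensors WHERE (location = 'Garage' OR location = 'Server-Room') AND reading > 68.3

Result:
id | location    | reading
---+-------------+--------
1  | Server-Room | 70.4   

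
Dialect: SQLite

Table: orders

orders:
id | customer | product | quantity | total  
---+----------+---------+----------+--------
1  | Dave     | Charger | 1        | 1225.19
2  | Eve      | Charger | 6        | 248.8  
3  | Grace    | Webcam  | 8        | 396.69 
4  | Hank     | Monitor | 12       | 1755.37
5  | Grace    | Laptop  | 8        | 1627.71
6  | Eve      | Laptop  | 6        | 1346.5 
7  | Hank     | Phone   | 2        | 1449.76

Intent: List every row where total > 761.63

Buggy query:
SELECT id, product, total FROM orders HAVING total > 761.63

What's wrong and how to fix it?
Bug: This is a non-aggregate query (no GROUP BY, no aggregates), so in SQLite the HAVING clause is invalid here; a row-level condition belongs in WHERE

Fix: Replace HAVING with WHERE since the condition applies to individual rows

Corrected query:
SELECT id, product, total FROM orders WHERE total > 761.63

Result:
id | product | total  
---+---------+--------
1  | Charger | 1225.19
4  | Monitor | 1755.37
5  | Laptop  | 1627.71
6  | Laptop  | 1346.5 
7  | Phone   | 1449.76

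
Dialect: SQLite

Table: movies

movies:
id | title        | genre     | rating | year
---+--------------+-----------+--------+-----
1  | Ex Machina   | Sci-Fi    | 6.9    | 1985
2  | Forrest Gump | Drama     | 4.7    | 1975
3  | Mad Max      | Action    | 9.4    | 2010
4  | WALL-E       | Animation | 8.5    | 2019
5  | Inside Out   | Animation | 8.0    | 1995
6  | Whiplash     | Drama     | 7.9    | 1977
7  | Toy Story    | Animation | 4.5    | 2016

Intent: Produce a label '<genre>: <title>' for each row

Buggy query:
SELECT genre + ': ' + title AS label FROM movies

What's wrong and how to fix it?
Bug: '+' is numeric addition; on text columns SQLite converts them to 0 instead of concatenating

Fix: Use the || operator for string concatenation

Corrected query:
SELECT genre || ': ' || title AS label FROM movies

Result:
label                
---------------------
Sci-Fi: Ex Machina   
Drama: Forrest Gump  
Action: Mad Max      
Animation: WALL-E    
Animation: Inside Out
Drama: Whiplash      
Animation: Toy Story 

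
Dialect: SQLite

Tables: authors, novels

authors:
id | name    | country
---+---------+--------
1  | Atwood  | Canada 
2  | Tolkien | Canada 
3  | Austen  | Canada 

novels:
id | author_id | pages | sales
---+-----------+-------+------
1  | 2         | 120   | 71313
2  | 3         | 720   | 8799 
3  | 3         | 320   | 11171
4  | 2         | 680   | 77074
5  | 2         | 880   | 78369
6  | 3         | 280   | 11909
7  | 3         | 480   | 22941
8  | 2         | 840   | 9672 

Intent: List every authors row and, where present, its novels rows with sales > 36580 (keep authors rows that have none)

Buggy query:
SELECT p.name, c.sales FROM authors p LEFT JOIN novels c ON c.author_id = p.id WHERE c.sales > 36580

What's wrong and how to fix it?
Bug: Filtering c.sales in WHERE discards the NULL rows produced by LEFT JOIN, turning it into an inner join

Fix: Move the right-table condition into the ON clause so unmatched parents are kept

Corrected query:
SELECT p.name, c.sales FROM authors p LEFT JOIN novels c ON c.author_id = p.id AND c.sales > 36580

Result:
name    | sales
--------+------
Atwood  | NULL 
Tolkien | 71313
Tolkien | 77074
Tolkien | 78369
Austen  | NULL 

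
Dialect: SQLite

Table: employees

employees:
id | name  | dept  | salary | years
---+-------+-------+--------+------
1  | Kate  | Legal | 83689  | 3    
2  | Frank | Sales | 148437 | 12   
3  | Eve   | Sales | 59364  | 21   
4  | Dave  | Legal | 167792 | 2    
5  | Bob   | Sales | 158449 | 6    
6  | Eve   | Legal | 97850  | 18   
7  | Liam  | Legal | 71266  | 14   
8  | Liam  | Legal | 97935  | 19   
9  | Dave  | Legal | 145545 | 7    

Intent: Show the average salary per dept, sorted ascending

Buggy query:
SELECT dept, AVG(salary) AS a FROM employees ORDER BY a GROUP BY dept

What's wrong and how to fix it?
Bug: ORDER BY appears before GROUP BY; SQL clause order requires GROUP BY first

Fix: Move ORDER BY to the end, after GROUP BY

Corrected query:
SELECT dept, AVG(salary) AS a FROM employees GROUP BY dept ORDER BY a

Result:
dept  | a            
------+--------------
Legal | 110679.5     
Sales | 122083.333333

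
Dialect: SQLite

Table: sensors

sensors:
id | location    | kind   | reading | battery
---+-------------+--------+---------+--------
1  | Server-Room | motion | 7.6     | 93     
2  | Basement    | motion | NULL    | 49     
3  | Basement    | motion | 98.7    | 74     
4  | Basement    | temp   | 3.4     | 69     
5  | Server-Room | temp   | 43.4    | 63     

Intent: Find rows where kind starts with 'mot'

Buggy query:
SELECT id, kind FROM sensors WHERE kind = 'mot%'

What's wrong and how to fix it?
Bug: '=' compares the literal string including the % character; pattern matching needs LIKE

Fix: Replace '=' with LIKE so 'mot%' is treated as a pattern

Corrected query:
SELECT id, kind FROM sensors WHERE kind LIKE 'mot%'

Result:
id | kind  
---+-------
1  | motion
2  | motion
3  | motion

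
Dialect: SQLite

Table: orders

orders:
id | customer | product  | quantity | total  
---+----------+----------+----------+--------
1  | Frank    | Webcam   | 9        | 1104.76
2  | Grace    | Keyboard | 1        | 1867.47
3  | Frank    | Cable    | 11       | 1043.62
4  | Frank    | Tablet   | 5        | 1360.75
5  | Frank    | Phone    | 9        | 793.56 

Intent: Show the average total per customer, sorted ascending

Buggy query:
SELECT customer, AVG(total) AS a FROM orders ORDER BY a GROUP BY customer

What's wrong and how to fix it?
Bug: ORDER BY appears before GROUP BY; SQL clause order requires GROUP BY first

Fix: Reorder: SELECT … FROM … GROUP BY … ORDER BY …

Corrected query:
SELECT customer, AVG(total) AS a FROM orders GROUP BY customer ORDER BY a

Result:
customer | a        
---------+----------
Frank    | 1075.6725
Grace    | 1867.47  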